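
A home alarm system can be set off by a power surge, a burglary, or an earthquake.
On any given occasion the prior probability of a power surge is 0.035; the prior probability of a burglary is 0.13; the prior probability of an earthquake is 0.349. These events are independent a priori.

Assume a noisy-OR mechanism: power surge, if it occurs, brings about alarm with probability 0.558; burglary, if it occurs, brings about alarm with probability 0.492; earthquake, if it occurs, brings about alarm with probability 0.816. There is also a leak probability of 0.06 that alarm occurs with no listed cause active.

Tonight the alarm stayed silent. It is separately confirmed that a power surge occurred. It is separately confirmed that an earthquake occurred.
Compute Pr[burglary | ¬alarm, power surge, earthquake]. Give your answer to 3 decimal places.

Under noisy-OR, P(alarm | causes) = 1 − (1−0.06)·∏(1−qᵢ) over the active causes.
By total probability over both values of burglary:
  P(¬alarm | power surge, earthquake) = 0.076448×0.87 + 0.038836×0.13
        = 0.066510 + 0.005049 = 0.071559
The terms with burglary present sum to 0.005049, so
  P(burglary | ¬alarm, power surge, earthquake) = 0.005049 / 0.071559 ≈ 0.071

Pr[burglary | ¬alarm, power surge, earthquake] ≈ 0.071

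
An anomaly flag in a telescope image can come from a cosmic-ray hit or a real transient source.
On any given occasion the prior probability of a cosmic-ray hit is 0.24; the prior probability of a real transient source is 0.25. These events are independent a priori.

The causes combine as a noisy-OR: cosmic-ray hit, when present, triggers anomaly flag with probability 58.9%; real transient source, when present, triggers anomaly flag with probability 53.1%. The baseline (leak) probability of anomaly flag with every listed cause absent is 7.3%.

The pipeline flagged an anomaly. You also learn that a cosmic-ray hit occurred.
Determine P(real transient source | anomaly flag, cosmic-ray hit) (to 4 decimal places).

P(real transient source | anomaly flag, cosmic-ray hit) ≈ 0.3067

Under noisy-OR, P(anomaly flag | causes) = 1 − (1−0.073)·∏(1−qᵢ) over the active causes.
Weight on real transient source=true, given the evidence: 0.821312×0.25 = 0.205328
The normalizing constant is 0.619003×0.75 + 0.821312×0.25 = 0.669580
P(real transient source | anomaly flag, cosmic-ray hit) = 0.205328/0.669580 ≈ 0.3067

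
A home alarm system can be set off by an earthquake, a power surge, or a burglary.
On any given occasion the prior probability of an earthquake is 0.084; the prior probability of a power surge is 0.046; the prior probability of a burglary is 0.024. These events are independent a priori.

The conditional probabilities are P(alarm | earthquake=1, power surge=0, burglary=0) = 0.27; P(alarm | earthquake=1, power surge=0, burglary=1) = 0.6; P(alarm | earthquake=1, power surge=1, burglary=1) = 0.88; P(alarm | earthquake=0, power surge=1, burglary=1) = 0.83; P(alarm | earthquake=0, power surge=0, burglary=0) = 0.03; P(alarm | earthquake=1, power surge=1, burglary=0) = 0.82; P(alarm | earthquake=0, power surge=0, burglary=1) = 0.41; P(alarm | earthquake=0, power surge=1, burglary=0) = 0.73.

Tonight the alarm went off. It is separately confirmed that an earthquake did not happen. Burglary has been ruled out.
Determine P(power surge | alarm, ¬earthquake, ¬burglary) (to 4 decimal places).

Enumerate both values of power surge and weight by the priors:
  P(alarm | ¬earthquake, ¬burglary) = 0.03·0.954 + 0.73·0.046
        = 0.028620 + 0.033580 = 0.062200
Keeping only the power surge-present terms gives 0.033580, so
  P(power surge | alarm, ¬earthquake, ¬burglary) = 0.033580 / 0.062200 ≈ 0.5399

P(power surge | alarm, ¬earthquake, ¬burglary) ≈ 0.5399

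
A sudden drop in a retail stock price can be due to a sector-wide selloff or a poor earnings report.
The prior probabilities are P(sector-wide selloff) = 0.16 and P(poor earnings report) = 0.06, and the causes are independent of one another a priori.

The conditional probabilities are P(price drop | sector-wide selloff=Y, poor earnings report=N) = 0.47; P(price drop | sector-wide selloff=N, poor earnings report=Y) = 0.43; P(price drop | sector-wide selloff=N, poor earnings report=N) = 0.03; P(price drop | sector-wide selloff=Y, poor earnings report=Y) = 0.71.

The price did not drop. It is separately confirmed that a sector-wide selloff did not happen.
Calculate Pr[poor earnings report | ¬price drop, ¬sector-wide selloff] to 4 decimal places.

Pr[poor earnings report | ¬price drop, ¬sector-wide selloff] ≈ 0.0362

Sum P(¬price drop|·) weighted by the priors over both values of poor earnings report:
  P(¬price drop | ¬sector-wide selloff) = 0.97×0.94 + 0.57×0.06
        = 0.911800 + 0.034200 = 0.946000
The terms with poor earnings report present sum to 0.034200, so
  P(poor earnings report | ¬price drop, ¬sector-wide selloff) = 0.034200 / 0.946000 ≈ 0.0362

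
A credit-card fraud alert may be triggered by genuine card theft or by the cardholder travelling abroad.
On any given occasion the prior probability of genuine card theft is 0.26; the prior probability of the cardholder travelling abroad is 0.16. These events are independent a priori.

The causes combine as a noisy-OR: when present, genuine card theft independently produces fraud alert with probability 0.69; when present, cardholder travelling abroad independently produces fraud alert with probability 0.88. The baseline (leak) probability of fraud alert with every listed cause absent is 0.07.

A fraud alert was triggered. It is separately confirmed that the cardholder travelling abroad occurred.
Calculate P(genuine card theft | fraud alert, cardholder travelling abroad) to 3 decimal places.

P(genuine card theft | fraud alert, cardholder travelling abroad) ≈ 0.276

Under noisy-OR, P(fraud alert | causes) = 1 − (1−0.07)·∏(1−qᵢ) over the active causes.
Sum P(fraud alert|·) weighted by the priors over both values of genuine card theft:
  P(fraud alert | cardholder travelling abroad) = 0.8884×0.74 + 0.965404×0.26
        = 0.657416 + 0.251005 = 0.908421
Configurations with genuine card theft contribute 0.251005, so
  P(genuine card theft | fraud alert, cardholder travelling abroad) = 0.251005 / 0.908421 ≈ 0.276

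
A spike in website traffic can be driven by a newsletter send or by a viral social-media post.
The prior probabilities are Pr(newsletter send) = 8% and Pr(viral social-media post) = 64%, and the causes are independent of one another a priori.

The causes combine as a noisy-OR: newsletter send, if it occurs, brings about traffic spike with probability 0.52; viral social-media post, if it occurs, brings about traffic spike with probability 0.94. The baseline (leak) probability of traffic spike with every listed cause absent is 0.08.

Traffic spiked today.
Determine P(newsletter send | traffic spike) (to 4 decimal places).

P(newsletter send | traffic spike) ≈ 0.1016

Under noisy-OR, P(traffic spike | causes) = 1 − (1−0.08)·∏(1−qᵢ) over the active causes.
By total probability over the 4 (newsletter send, viral social-media post) configurations:
  P(traffic spike) = 0.08×0.92×0.36 + 0.9448×0.92×0.64 + 0.5584×0.08×0.36 + 0.973504×0.08×0.64
        = 0.026496 + 0.556298 + 0.016082 + 0.049843 = 0.648719
The terms with newsletter send present sum to 0.065925, so
  P(newsletter send | traffic spike) = 0.065925 / 0.648719 ≈ 0.1016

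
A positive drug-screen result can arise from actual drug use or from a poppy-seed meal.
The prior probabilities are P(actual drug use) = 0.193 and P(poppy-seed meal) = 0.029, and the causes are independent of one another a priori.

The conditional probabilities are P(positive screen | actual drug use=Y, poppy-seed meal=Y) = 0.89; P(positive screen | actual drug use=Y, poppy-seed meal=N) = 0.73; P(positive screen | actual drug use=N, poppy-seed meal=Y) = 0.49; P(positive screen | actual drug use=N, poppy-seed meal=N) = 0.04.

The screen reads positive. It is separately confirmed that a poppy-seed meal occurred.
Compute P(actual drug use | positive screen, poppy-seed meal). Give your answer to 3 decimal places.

P(actual drug use | positive screen, poppy-seed meal) ≈ 0.303

By total probability over both values of actual drug use:
  P(positive screen | poppy-seed meal) = 0.49·0.807 + 0.89·0.193
        = 0.395430 + 0.171770 = 0.567200
Keeping only the actual drug use-present terms gives 0.171770, so
  P(actual drug use | positive screen, poppy-seed meal) = 0.171770 / 0.567200 ≈ 0.303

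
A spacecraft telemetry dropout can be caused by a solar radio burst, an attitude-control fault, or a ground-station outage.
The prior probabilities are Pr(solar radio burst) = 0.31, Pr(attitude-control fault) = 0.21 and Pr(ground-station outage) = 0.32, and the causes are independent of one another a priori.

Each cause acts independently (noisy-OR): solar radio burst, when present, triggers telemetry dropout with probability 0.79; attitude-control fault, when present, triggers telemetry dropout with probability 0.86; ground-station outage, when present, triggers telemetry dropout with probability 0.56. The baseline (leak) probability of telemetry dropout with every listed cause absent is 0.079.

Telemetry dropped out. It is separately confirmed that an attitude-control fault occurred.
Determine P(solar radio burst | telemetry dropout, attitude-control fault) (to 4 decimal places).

P(solar radio burst | telemetry dropout, attitude-control fault) ≈ 0.3294

Under noisy-OR, P(telemetry dropout | causes) = 1 − (1−0.079)·∏(1−qᵢ) over the active causes.
P(telemetry dropout | attitude-control fault) = 0.87106·0.69·0.68 + 0.943266·0.69·0.32 + 0.972923·0.31·0.68 + 0.988086·0.31·0.32 = 0.408701 + 0.208273 + 0.205092 + 0.098018 = 0.920084
Of this, 0.303110 comes from 0.205092 + 0.098018 (the solar radio burst=true cases).
So P(solar radio burst | telemetry dropout, attitude-control fault) = 0.303110/0.920084 ≈ 0.3294.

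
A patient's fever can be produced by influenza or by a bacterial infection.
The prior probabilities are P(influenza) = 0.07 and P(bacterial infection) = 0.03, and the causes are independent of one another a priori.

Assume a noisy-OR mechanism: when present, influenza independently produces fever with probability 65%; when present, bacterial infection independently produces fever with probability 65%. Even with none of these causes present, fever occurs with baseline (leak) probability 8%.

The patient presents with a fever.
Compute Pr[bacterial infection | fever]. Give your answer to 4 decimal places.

Pr[bacterial infection | fever] ≈ 0.1495

Under noisy-OR, P(fever | causes) = 1 − (1−0.08)·∏(1−qᵢ) over the active causes.
Numerator (weight on configurations with bacterial infection): 0.018916 + 0.001863 = 0.020779
The normalizing constant is 0.08·0.93·0.97 + 0.678·0.93·0.03 + 0.678·0.07·0.97 + 0.8873·0.07·0.03 = 0.138983
Posterior = 0.020779 / 0.138983 ≈ 0.1495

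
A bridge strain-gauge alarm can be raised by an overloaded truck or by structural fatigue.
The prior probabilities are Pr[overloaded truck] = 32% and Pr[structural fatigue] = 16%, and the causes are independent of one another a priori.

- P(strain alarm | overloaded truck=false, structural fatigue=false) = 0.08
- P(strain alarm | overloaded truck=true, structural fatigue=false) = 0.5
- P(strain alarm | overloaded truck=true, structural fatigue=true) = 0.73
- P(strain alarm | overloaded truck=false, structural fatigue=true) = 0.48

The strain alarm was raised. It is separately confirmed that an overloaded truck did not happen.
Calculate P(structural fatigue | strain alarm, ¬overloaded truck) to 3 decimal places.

P(structural fatigue | strain alarm, ¬overloaded truck) ≈ 0.533

Sum P(strain alarm|·) weighted by the priors over both values of structural fatigue:
  P(strain alarm | ¬overloaded truck) = 0.08*0.84 + 0.48*0.16
        = 0.067200 + 0.076800 = 0.144000
Configurations with structural fatigue contribute 0.076800, so
  P(structural fatigue | strain alarm, ¬overloaded truck) = 0.076800 / 0.144000 ≈ 0.533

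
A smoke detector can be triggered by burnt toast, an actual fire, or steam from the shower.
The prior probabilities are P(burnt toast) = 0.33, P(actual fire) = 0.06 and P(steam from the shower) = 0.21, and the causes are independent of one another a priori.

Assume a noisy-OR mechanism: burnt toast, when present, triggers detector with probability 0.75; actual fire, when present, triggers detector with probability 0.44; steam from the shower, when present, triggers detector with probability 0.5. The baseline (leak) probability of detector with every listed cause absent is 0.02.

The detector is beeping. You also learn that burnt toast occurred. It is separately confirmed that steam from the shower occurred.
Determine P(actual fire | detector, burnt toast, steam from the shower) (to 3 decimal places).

P(actual fire | detector, burnt toast, steam from the shower) ≈ 0.063

Under noisy-OR, P(detector | causes) = 1 − (1−0.02)·∏(1−qᵢ) over the active causes.
For the numerator, keep only actual fire=true terms: 0.9314*0.06 = 0.055884
The normalizing constant is 0.8775*0.94 + 0.9314*0.06 = 0.880734
P(actual fire | detector, burnt toast, steam from the shower) = 0.055884/0.880734 ≈ 0.063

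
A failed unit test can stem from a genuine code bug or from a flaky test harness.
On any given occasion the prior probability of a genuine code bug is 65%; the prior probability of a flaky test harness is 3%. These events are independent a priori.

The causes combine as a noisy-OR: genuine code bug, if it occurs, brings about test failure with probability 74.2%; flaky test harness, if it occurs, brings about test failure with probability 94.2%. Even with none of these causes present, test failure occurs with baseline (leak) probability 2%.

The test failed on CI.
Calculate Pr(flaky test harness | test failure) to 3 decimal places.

Pr(flaky test harness | test failure) ≈ 0.057

Under noisy-OR, P(test failure | causes) = 1 − (1−0.02)·∏(1−qᵢ) over the active causes.
P(test failure) = 0.02·0.35·0.97 + 0.94316·0.35·0.03 + 0.74716·0.65·0.97 + 0.985335·0.65·0.03 = 0.006790 + 0.009903 + 0.471084 + 0.019214 = 0.506991
The flaky test harness-present share is 0.009903 + 0.019214 = 0.029117.
So P(flaky test harness | test failure) = 0.029117/0.506991 ≈ 0.057.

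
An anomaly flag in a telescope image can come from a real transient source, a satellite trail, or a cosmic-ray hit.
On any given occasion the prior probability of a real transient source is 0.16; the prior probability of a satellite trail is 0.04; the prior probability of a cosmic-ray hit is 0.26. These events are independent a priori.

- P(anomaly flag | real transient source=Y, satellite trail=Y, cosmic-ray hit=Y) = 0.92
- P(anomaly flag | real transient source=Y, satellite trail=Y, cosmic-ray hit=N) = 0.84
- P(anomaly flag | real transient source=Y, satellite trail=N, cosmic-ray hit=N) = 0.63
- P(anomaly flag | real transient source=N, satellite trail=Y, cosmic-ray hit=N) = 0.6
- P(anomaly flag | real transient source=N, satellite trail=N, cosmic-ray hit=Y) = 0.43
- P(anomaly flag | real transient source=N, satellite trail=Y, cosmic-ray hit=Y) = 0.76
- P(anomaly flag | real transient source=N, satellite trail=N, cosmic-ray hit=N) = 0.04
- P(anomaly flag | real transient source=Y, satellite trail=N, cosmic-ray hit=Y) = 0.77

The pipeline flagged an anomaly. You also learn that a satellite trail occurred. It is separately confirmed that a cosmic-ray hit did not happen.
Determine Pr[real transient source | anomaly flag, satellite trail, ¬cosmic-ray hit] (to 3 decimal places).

Pr[real transient source | anomaly flag, satellite trail, ¬cosmic-ray hit] ≈ 0.211

For the numerator, keep only real transient source=true terms: 0.84*0.16 = 0.134400
The normalizing constant is 0.6*0.84 + 0.84*0.16 = 0.638400
P(real transient source | anomaly flag, satellite trail, ¬cosmic-ray hit) = 0.134400/0.638400 ≈ 0.211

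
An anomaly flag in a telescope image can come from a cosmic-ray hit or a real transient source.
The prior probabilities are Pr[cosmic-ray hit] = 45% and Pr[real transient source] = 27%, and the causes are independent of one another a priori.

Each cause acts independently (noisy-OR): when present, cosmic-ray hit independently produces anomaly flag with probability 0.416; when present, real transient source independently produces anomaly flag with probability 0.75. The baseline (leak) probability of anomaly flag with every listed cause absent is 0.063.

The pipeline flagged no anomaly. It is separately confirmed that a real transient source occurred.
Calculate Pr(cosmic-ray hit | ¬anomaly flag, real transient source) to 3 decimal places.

Pr(cosmic-ray hit | ¬anomaly flag, real transient source) ≈ 0.323

Under noisy-OR, P(anomaly flag | causes) = 1 − (1−0.063)·∏(1−qᵢ) over the active causes.
Weight on cosmic-ray hit=true, given the evidence: 0.136802×0.45 = 0.061561
The normalizing constant is 0.23425×0.55 + 0.136802×0.45 = 0.190399
Posterior = 0.061561 / 0.190399 ≈ 0.323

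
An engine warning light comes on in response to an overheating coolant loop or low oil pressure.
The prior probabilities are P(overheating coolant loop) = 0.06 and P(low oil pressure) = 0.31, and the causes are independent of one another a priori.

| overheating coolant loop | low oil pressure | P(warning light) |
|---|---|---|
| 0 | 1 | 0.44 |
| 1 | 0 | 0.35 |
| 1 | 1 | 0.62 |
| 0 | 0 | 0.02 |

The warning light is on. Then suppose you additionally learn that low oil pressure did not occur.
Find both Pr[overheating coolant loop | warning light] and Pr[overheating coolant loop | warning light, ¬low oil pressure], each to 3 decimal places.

Weight on overheating coolant loop=true, given the evidence: 0.014490 + 0.011532 = 0.026022
Normalizer over all consistent configurations: 0.02×0.94×0.69 + 0.44×0.94×0.31 + 0.35×0.06×0.69 + 0.62×0.06×0.31 = 0.167210
Posterior = 0.026022 / 0.167210 ≈ 0.156

Now condition on the additional information:
P(warning light | ¬low oil pressure) = 0.02*0.94 + 0.35*0.06 = 0.018800 + 0.021000 = 0.039800
The overheating coolant loop-present share is 0.35*0.06 = 0.021000.
Hence the posterior is 0.021000/0.039800 ≈ 0.528.
With low oil pressure excluded, overheating coolant loop must carry more of the explanatory weight for the warning light.

Pr[overheating coolant loop | warning light] ≈ 0.156; Pr[overheating coolant loop | warning light, ¬low oil pressure] ≈ 0.528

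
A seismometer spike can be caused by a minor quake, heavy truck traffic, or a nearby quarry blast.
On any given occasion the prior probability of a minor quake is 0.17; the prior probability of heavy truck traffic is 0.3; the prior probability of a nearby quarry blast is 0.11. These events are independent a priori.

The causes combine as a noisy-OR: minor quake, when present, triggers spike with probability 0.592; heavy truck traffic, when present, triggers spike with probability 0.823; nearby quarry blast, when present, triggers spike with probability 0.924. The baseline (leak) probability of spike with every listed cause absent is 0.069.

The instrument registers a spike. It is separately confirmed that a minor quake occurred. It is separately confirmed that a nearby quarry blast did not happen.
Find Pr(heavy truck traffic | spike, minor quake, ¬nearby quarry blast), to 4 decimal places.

Under noisy-OR, P(spike | causes) = 1 − (1−0.069)·∏(1−qᵢ) over the active causes.
For the numerator, keep only heavy truck traffic=true terms: 0.932767*0.3 = 0.279830
Denominator P(spike | minor quake, ¬nearby quarry blast): 0.620152*0.7 + 0.932767*0.3 = 0.713936
P(heavy truck traffic | spike, minor quake, ¬nearby quarry blast) = 0.279830/0.713936 ≈ 0.3920

Pr(heavy truck traffic | spike, minor quake, ¬nearby quarry blast) ≈ 0.3920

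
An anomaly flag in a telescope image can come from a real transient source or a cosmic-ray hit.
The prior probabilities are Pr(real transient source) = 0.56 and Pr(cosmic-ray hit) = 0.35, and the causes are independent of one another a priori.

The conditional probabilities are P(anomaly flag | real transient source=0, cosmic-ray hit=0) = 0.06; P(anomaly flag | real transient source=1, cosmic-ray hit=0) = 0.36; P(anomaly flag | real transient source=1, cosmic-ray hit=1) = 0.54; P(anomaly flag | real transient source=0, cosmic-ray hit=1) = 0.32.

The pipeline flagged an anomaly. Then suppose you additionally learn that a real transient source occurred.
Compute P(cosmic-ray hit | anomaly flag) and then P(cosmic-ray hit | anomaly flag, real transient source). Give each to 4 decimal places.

P(cosmic-ray hit | anomaly flag) ≈ 0.5114; P(cosmic-ray hit | anomaly flag, real transient source) ≈ 0.4468

For the numerator, keep only cosmic-ray hit=true terms: 0.049280 + 0.105840 = 0.155120
Denominator P(anomaly flag): 0.06*0.44*0.65 + 0.32*0.44*0.35 + 0.36*0.56*0.65 + 0.54*0.56*0.35 = 0.303320
P(cosmic-ray hit | anomaly flag) = 0.155120/0.303320 ≈ 0.5114

Now condition on the additional information:
Numerator (weight on configurations with cosmic-ray hit): 0.54×0.35 = 0.189000
Denominator P(anomaly flag | real transient source): 0.36×0.65 + 0.54×0.35 = 0.423000
P(cosmic-ray hit | anomaly flag, real transient source) = 0.189000/0.423000 ≈ 0.4468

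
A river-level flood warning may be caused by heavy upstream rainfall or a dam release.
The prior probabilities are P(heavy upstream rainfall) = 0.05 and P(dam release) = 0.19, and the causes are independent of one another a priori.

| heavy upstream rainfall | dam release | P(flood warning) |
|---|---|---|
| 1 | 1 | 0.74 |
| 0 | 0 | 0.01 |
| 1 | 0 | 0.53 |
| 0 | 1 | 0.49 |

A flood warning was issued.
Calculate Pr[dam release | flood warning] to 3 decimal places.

Pr[dam release | flood warning] ≈ 0.766

For the numerator, keep only dam release=true terms: 0.088445 + 0.007030 = 0.095475
Normalizer over all consistent configurations: 0.01*0.95*0.81 + 0.49*0.95*0.19 + 0.53*0.05*0.81 + 0.74*0.05*0.19 = 0.124635
Posterior = 0.095475 / 0.124635 ≈ 0.766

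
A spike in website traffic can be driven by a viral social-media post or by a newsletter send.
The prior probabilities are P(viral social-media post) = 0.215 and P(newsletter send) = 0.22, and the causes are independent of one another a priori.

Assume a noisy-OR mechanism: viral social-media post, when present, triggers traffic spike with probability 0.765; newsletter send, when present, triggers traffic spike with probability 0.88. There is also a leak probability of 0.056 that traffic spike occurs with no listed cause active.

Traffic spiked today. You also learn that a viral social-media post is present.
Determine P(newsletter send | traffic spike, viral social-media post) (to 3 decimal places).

P(newsletter send | traffic spike, viral social-media post) ≈ 0.261

Under noisy-OR, P(traffic spike | causes) = 1 − (1−0.056)·∏(1−qᵢ) over the active causes.
By total probability over both values of newsletter send:
  P(traffic spike | viral social-media post) = 0.77816·0.78 + 0.973379·0.22
        = 0.606965 + 0.214143 = 0.821108
The terms with newsletter send present sum to 0.214143, so
  P(newsletter send | traffic spike, viral social-media post) = 0.214143 / 0.821108 ≈ 0.261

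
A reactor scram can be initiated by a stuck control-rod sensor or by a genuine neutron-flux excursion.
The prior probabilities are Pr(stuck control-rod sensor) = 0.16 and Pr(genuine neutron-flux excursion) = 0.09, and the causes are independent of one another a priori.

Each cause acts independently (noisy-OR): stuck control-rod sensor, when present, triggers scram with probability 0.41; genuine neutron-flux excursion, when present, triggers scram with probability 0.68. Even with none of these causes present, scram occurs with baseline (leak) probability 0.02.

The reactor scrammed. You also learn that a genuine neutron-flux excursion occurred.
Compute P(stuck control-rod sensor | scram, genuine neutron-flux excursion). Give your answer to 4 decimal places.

Under noisy-OR, P(scram | causes) = 1 − (1−0.02)·∏(1−qᵢ) over the active causes.
For the numerator, keep only stuck control-rod sensor=true terms: 0.814976×0.16 = 0.130396
Normalizer over all consistent configurations: 0.6864×0.84 + 0.814976×0.16 = 0.706972
Posterior = 0.130396 / 0.706972 ≈ 0.1844

P(stuck control-rod sensor | scram, genuine neutron-flux excursion) ≈ 0.1844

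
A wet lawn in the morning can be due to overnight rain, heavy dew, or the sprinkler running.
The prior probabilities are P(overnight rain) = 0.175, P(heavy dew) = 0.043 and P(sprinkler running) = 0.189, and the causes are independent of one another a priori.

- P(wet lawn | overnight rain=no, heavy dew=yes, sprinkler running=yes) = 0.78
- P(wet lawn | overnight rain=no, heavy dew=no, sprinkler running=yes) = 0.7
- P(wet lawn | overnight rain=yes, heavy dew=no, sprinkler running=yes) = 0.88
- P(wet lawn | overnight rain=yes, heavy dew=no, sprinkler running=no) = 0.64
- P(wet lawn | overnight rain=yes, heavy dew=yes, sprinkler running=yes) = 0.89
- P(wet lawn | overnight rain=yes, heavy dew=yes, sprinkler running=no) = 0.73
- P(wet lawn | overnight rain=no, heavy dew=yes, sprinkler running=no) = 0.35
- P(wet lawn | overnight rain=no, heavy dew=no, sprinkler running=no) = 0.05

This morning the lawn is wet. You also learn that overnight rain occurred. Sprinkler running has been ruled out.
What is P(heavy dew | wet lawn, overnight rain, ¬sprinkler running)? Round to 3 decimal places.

P(heavy dew | wet lawn, overnight rain, ¬sprinkler running) ≈ 0.049

P(wet lawn | overnight rain, ¬sprinkler running) = 0.64·0.957 + 0.73·0.043 = 0.612480 + 0.031390 = 0.643870
Of this, 0.031390 comes from 0.73·0.043 (the heavy dew=true cases).
So P(heavy dew | wet lawn, overnight rain, ¬sprinkler running) = 0.031390/0.643870 ≈ 0.049.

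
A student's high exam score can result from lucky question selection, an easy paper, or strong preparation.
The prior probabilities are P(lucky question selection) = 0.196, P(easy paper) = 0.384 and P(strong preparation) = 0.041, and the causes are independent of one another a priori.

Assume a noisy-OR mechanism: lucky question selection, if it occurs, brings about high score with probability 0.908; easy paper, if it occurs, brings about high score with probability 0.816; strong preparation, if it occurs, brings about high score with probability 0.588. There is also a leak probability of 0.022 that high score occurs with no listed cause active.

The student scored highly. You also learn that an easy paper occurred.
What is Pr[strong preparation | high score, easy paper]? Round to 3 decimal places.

Pr[strong preparation | high score, easy paper] ≈ 0.045

Under noisy-OR, P(high score | causes) = 1 − (1−0.022)·∏(1−qᵢ) over the active causes.
Numerator (weight on configurations with strong preparation): 0.030520 + 0.007981 = 0.038501
The normalizing constant is 0.820048×0.804×0.959 + 0.92586×0.804×0.041 + 0.983444×0.196×0.959 + 0.993179×0.196×0.041 = 0.855640
Posterior = 0.038501 / 0.855640 ≈ 0.045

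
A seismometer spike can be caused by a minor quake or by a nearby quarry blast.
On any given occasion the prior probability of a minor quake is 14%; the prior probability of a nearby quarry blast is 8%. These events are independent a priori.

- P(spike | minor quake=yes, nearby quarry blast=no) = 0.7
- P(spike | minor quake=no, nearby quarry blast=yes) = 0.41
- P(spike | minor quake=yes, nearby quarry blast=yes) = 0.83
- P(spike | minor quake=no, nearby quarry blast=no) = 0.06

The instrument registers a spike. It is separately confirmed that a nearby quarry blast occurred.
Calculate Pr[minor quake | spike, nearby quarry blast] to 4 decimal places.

Pr[minor quake | spike, nearby quarry blast] ≈ 0.2479

P(spike | nearby quarry blast) = 0.41*0.86 + 0.83*0.14 = 0.352600 + 0.116200 = 0.468800
Restricting to configurations with minor quake present: 0.83*0.14 = 0.116200.
So P(minor quake | spike, nearby quarry blast) = 0.116200/0.468800 ≈ 0.2479.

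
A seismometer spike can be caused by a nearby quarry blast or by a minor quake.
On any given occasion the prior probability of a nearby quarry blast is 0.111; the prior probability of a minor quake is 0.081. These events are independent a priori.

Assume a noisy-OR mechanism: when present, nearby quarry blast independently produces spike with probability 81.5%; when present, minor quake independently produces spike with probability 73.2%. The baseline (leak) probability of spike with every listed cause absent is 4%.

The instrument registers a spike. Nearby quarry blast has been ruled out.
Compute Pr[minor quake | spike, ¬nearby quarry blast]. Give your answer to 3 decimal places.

Pr[minor quake | spike, ¬nearby quarry blast] ≈ 0.621

Under noisy-OR, P(spike | causes) = 1 − (1−0.04)·∏(1−qᵢ) over the active causes.
P(spike | ¬nearby quarry blast) = 0.04×0.919 + 0.74272×0.081 = 0.036760 + 0.060160 = 0.096920
Of this, 0.060160 comes from 0.74272×0.081 (the minor quake=true cases).
So P(minor quake | spike, ¬nearby quarry blast) = 0.060160/0.096920 ≈ 0.621.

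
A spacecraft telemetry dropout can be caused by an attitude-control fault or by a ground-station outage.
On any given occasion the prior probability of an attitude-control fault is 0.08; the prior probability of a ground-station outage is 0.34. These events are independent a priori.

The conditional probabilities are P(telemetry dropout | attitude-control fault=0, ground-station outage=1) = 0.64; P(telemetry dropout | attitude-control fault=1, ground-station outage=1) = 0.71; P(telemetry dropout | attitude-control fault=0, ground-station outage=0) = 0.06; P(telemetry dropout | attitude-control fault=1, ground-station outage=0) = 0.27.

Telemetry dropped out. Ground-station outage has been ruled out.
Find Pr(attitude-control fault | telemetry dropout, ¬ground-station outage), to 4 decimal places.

Pr(attitude-control fault | telemetry dropout, ¬ground-station outage) ≈ 0.2812

Numerator (weight on configurations with attitude-control fault): 0.27*0.08 = 0.021600
Normalizer over all consistent configurations: 0.06*0.92 + 0.27*0.08 = 0.076800
P(attitude-control fault | telemetry dropout, ¬ground-station outage) = 0.021600/0.076800 ≈ 0.2812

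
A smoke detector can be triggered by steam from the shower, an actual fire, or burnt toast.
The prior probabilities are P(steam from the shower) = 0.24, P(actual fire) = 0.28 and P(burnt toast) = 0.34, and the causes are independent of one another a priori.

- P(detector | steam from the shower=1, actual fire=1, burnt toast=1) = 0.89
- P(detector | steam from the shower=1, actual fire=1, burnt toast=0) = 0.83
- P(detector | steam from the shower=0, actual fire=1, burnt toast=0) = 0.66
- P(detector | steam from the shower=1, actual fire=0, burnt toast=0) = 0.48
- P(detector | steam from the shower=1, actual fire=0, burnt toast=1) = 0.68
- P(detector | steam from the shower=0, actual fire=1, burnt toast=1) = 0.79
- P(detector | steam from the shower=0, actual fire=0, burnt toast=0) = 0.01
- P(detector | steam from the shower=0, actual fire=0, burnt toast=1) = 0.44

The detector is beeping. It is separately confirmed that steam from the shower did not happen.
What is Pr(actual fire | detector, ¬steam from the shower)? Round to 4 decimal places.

Sum P(detector|·) weighted by the priors over the 4 (actual fire, burnt toast) configurations:
  P(detector | ¬steam from the shower) = 0.01·0.72·0.66 + 0.44·0.72·0.34 + 0.66·0.28·0.66 + 0.79·0.28·0.34
        = 0.004752 + 0.107712 + 0.121968 + 0.075208 = 0.309640
Configurations with actual fire contribute 0.197176, so
  P(actual fire | detector, ¬steam from the shower) = 0.197176 / 0.309640 ≈ 0.6368

Pr(actual fire | detector, ¬steam from the shower) ≈ 0.6368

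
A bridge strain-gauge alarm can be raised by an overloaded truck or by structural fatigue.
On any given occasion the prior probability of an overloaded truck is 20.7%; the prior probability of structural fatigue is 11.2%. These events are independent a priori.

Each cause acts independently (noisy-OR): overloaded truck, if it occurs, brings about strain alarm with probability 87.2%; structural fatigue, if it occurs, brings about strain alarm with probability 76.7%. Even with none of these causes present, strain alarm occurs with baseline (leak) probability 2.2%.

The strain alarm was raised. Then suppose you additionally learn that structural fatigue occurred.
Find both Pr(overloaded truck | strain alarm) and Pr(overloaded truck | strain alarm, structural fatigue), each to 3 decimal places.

Under noisy-OR, P(strain alarm | causes) = 1 − (1−0.022)·∏(1−qᵢ) over the active causes.
Enumerate the 4 (overloaded truck, structural fatigue) configurations and weight by the priors:
  P(strain alarm) = 0.022·0.793·0.888 + 0.772126·0.793·0.112 + 0.874816·0.207·0.888 + 0.970832·0.207·0.112
        = 0.015492 + 0.068577 + 0.160805 + 0.022508 = 0.267382
Configurations with overloaded truck contribute 0.183313, so
  P(overloaded truck | strain alarm) = 0.183313 / 0.267382 ≈ 0.686

Now also conditioning on structural fatigue=true:
Enumerate both values of overloaded truck and weight by the priors:
  P(strain alarm | structural fatigue) = 0.772126×0.793 + 0.970832×0.207
        = 0.612296 + 0.200962 = 0.813258
The terms with overloaded truck present sum to 0.200962, so
  P(overloaded truck | strain alarm, structural fatigue) = 0.200962 / 0.813258 ≈ 0.247
Conditioning on structural fatigue lowers the posterior on overloaded truck: the classic explaining-away effect in a common-effect structure.

Pr(overloaded truck | strain alarm) ≈ 0.686; Pr(overloaded truck | strain alarm, structural fatigue) ≈ 0.247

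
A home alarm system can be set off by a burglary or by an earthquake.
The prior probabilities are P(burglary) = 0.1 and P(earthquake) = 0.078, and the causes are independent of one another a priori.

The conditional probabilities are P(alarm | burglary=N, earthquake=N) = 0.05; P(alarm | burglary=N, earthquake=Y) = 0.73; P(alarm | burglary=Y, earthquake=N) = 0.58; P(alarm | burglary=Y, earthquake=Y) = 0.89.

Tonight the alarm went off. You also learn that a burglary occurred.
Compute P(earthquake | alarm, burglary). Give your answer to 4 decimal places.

P(earthquake | alarm, burglary) ≈ 0.1149

Enumerate both values of earthquake and weight by the priors:
  P(alarm | burglary) = 0.58×0.922 + 0.89×0.078
        = 0.534760 + 0.069420 = 0.604180
Keeping only the earthquake-present terms gives 0.069420, so
  P(earthquake | alarm, burglary) = 0.069420 / 0.604180 ≈ 0.1149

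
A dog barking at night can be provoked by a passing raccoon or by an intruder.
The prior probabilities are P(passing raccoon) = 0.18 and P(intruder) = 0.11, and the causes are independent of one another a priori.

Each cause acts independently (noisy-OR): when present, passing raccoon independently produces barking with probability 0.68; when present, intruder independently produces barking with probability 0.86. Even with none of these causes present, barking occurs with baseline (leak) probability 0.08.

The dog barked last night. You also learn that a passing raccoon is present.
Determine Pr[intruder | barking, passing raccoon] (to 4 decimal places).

Pr[intruder | barking, passing raccoon] ≈ 0.1438

Under noisy-OR, P(barking | causes) = 1 − (1−0.08)·∏(1−qᵢ) over the active causes.
By total probability over both values of intruder:
  P(barking | passing raccoon) = 0.7056×0.89 + 0.958784×0.11
        = 0.627984 + 0.105466 = 0.733450
Configurations with intruder contribute 0.105466, so
  P(intruder | barking, passing raccoon) = 0.105466 / 0.733450 ≈ 0.1438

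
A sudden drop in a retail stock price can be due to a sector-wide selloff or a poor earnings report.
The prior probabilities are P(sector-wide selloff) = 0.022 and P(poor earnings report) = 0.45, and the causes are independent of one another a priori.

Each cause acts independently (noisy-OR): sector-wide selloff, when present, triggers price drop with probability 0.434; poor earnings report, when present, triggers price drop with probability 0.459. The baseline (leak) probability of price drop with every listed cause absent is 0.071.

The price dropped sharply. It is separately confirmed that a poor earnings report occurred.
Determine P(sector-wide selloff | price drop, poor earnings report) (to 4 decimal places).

Under noisy-OR, P(price drop | causes) = 1 − (1−0.071)·∏(1−qᵢ) over the active causes.
P(price drop | poor earnings report) = 0.497411·0.978 + 0.715535·0.022 = 0.486468 + 0.015742 = 0.502210
Of this, 0.015742 comes from 0.715535·0.022 (the sector-wide selloff=true cases).
P(sector-wide selloff | price drop, poor earnings report) = 0.015742 / 0.502210 ≈ 0.0313

P(sector-wide selloff | price drop, poor earnings report) ≈ 0.0313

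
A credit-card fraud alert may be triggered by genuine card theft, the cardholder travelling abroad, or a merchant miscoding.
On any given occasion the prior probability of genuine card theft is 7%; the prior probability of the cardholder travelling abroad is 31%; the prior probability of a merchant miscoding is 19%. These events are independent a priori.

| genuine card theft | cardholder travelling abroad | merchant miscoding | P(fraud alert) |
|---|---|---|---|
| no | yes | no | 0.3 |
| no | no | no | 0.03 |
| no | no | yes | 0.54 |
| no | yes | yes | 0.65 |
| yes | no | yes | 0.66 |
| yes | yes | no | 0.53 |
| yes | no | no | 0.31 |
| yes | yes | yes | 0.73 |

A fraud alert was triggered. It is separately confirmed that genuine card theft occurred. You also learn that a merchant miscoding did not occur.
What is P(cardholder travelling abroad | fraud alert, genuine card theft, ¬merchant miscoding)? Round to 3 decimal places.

By total probability over both values of cardholder travelling abroad:
  P(fraud alert | genuine card theft, ¬merchant miscoding) = 0.31*0.69 + 0.53*0.31
        = 0.213900 + 0.164300 = 0.378200
Configurations with cardholder travelling abroad contribute 0.164300, so
  P(cardholder travelling abroad | fraud alert, genuine card theft, ¬merchant miscoding) = 0.164300 / 0.378200 ≈ 0.434

P(cardholder travelling abroad | fraud alert, genuine card theft, ¬merchant miscoding) ≈ 0.434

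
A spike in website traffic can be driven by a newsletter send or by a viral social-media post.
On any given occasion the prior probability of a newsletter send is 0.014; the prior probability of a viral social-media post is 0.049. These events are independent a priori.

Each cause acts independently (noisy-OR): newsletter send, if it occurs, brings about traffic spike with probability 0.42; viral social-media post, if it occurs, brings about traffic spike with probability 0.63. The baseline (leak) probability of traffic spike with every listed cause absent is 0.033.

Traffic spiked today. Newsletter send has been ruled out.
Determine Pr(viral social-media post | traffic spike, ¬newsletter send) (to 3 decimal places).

Pr(viral social-media post | traffic spike, ¬newsletter send) ≈ 0.501

Under noisy-OR, P(traffic spike | causes) = 1 − (1−0.033)·∏(1−qᵢ) over the active causes.
Numerator (weight on configurations with viral social-media post): 0.64221×0.049 = 0.031468
The normalizing constant is 0.033×0.951 + 0.64221×0.049 = 0.062851
P(viral social-media post | traffic spike, ¬newsletter send) = 0.031468/0.062851 ≈ 0.501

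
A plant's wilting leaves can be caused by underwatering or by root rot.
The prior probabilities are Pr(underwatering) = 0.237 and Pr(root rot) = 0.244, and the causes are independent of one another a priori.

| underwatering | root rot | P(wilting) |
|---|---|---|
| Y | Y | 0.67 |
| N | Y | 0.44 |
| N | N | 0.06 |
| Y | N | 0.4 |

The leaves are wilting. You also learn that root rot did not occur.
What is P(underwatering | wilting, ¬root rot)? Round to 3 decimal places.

P(underwatering | wilting, ¬root rot) ≈ 0.674

For the numerator, keep only underwatering=true terms: 0.4·0.237 = 0.094800
Denominator P(wilting | ¬root rot): 0.06·0.763 + 0.4·0.237 = 0.140580
Posterior = 0.094800 / 0.140580 ≈ 0.674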